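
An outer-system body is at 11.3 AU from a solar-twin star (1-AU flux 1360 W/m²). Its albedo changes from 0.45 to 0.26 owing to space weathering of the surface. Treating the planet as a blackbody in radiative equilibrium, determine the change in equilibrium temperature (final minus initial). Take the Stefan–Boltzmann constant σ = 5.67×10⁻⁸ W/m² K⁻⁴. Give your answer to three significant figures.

5.49 kelvin

Irradiance scales as 1/d², so S = 1360 W/m² × (1/11.3)² = 10.65 W/m².
Before: T₁ = [10.65·0.55/(4σ)]^(1/4) = 71.29 K.
After:  T₂ = [10.65·0.74/(4σ)]^(1/4) = 76.78 K.
Change: 76.78 − 71.29 = 5.490 K.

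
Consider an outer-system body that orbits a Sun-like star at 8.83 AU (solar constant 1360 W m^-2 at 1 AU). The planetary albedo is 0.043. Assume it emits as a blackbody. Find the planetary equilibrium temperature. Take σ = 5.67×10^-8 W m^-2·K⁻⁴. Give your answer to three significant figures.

92.6 K

By the inverse-square law, S = 1360/8.83² = 17.44 W m^-2.
Absorbed flux (global mean): S(1−α)/4 = 17.44·0.957/4 = 4.173 W m^-2.
Balancing against σT⁴: T = (4.173/5.67×10⁻⁸)^(1/4) = 92.62 K.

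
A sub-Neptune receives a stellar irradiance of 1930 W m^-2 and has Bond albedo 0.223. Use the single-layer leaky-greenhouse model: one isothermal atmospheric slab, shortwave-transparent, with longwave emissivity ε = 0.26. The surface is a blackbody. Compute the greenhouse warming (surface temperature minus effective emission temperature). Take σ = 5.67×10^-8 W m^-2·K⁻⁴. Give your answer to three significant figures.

10.1 K

The planet radiates to space at T_e = [S(1−α)/(4σ)]^(1/4) = 285.2 K.
The surface balance (absorbed SW + ε·downward IR = σT_s⁴) with T_a⁴ = T_s⁴/2 reduces to T_s = T_e·[2/(2−ε)]^¼ = 295.3 K.
T_s − T_e = 295.3 − 285.2 = 10.10 K.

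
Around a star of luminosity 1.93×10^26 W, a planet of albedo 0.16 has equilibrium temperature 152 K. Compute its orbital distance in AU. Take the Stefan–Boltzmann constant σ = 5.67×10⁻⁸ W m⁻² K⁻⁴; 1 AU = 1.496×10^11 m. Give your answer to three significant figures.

2.18 AU

The flux needed for this T is 4σT⁴/(1−0.16) = 144.1 W m⁻².
From L = 4πd²S, d = √(1.93×10^26/(4π·144.1)) = 3.264×10^11 m = 2.182 AU.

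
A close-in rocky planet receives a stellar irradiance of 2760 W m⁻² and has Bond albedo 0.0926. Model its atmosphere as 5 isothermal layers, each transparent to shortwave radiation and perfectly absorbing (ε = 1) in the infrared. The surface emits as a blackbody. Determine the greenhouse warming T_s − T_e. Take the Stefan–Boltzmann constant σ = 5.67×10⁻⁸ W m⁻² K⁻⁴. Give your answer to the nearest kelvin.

OLR = S(1−α)/4 = 626.1 W m⁻²; the top layer radiates at T_e = 324.2 K.
T_s = (N+1)^(1/4)·T_e = 507.3 K.
So the greenhouse effect raises the surface by 507.3 − 324.2 = 183.2 K.

183 K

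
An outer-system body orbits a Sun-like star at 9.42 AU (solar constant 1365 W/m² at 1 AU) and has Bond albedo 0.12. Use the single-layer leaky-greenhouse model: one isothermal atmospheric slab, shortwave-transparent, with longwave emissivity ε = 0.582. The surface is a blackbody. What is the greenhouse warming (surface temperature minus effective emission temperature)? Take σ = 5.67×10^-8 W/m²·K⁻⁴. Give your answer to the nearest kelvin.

8 kelvin

Flux at the orbit: S = 1365/(9.42)² = 15.38 W/m².
At the top of the atmosphere, σT_e⁴ = S(1−α)/4 = 3.384 W/m², giving T_e = 87.90 K.
Surface balance with a leaky layer gives σT_s⁴ = σT_e⁴·2/(2−ε), so T_s = T_e·[2/(2−0.582)]^(1/4) = 95.79 K.
The atmosphere warms the surface by 7.891 K.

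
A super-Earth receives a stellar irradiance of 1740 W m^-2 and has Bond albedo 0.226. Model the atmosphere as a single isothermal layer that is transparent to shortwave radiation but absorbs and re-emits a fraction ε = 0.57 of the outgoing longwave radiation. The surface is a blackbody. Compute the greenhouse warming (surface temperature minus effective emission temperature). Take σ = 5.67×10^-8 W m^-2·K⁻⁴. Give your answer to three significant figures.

Effective emission temperature (TOA balance): σT_e⁴ = S(1−α)/4 = 336.7 W m^-2 → T_e = 277.6 K.
The surface balance (absorbed SW + ε·downward IR = σT_s⁴) with T_a⁴ = T_s⁴/2 reduces to T_s = T_e·[2/(2−ε)]^¼ = 301.9 K.
T_s − T_e = 301.9 − 277.6 = 24.29 K.

24.3 K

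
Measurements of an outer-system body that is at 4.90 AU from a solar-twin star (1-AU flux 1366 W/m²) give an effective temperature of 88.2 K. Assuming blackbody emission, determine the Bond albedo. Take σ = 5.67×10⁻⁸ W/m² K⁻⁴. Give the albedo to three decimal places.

0.759

By the inverse-square law, S = 1366/4.90² = 56.89 W/m².
Rearranging the radiative balance, α = 1 − 4σT⁴/S.
4σT⁴ = 4·5.67×10⁻⁸·(88.2)⁴ = 13.73 W/m².
Hence α = 1 − 13.73/56.89 = 0.7588.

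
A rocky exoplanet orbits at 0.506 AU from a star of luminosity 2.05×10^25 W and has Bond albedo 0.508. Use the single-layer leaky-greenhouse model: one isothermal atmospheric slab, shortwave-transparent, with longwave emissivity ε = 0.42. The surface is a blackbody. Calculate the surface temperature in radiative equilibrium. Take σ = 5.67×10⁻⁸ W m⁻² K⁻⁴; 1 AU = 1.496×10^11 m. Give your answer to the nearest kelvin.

Orbital distance: d = 0.506 AU = 7.570×10^10 m.
S = L/(4πd²) = 284.7 W m⁻².
At the top of the atmosphere, σT_e⁴ = S(1−α)/4 = 35.02 W m⁻², giving T_e = 157.6 K.
The surface balance (absorbed SW + ε·downward IR = σT_s⁴) with T_a⁴ = T_s⁴/2 reduces to T_s = T_e·[2/(2−ε)]^¼ = 167.2 K.

167 K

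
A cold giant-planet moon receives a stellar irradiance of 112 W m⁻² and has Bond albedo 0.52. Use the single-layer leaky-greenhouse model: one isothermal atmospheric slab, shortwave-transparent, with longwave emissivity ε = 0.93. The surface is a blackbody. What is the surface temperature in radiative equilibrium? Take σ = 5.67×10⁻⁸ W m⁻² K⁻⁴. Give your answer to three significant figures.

The planet radiates to space at T_e = [S(1−α)/(4σ)]^(1/4) = 124.1 K.
For a single slab of emissivity ε, T_s⁴ = 2T_e⁴/(2−ε); thus T_s = 124.1·(1.869)^(1/4) = 145.1 K.

145 K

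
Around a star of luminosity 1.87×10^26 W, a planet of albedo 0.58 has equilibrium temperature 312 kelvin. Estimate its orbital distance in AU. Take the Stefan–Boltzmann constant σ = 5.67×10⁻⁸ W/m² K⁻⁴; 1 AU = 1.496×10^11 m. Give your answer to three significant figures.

Required flux: S = 4σT⁴/(1−α) = 5117 W/m².
S = L/(4πd²) → d = √(L/4πS) = √(1.87×10^26/(4π·5117)) = 5.393×10^10 m = 0.3605 AU.

0.360 AU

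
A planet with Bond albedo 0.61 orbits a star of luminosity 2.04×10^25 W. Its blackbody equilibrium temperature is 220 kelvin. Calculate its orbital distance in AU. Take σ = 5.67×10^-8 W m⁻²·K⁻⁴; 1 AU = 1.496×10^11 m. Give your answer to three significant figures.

0.231 AU

Required flux: S = 4σT⁴/(1−α) = 1362 W m⁻².
Then d = [L/(4πS)]^(1/2) = 3.452×10^10 m, i.e. 0.2308 AU.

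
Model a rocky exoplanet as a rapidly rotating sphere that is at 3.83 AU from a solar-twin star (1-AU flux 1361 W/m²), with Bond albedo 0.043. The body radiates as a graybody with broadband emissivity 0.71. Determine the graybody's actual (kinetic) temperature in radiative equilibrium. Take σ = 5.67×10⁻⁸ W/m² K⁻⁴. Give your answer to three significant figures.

Irradiance scales as 1/d², so S = 1361 W/m² × (1/3.83)² = 92.78 W/m².
Averaging over the sphere, the absorbed flux is S(1−α)/4 = 22.20 W/m².
Radiative balance εσT⁴ = 22.20 gives T = [22.20/(0.71·σ)]^(1/4) = 153.2 K.

153 kelvin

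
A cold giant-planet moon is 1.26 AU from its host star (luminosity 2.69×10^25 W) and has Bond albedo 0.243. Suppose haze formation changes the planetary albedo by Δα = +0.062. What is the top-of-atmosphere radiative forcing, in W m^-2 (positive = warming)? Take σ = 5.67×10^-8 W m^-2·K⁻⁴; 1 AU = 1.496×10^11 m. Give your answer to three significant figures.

d = 1.26 × 1.496×10^11 m = 1.885×10^11 m.
Flux at the orbit: S = L/(4πd²) = 2.69×10^25/(4π·(1.88×10^11)²) = 60.25 W m^-2.
The change in absorbed flux is Δ[S(1−α)/4] = −SΔα/4 = -0.9338 W m^-2.

-0.934 W m^-2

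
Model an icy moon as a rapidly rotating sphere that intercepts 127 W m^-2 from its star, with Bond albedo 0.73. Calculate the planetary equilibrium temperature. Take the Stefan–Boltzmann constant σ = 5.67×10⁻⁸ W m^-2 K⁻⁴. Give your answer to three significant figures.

111 K

Absorbed flux (global mean): S(1−α)/4 = 127.0·0.27/4 = 8.572 W m^-2.
In equilibrium σT⁴ equals this, so T = 110.9 K.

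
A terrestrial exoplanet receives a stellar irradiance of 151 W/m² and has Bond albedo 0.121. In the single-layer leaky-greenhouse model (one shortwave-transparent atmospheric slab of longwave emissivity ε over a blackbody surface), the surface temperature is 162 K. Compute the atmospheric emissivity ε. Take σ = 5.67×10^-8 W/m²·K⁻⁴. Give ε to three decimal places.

TOA balance gives T_e = 155.5 K.
Inverting T_s⁴ = 2T_e⁴/(2−ε): (T_e/T_s)⁴ = 0.8497, so ε = 2(1 − 0.8497) = 0.3006.

0.301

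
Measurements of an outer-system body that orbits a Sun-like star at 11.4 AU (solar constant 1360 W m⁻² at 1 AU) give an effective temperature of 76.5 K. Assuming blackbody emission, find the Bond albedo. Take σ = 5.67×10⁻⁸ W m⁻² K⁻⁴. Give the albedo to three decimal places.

0.258

By the inverse-square law, S = 1360/11.4² = 10.46 W m⁻².
Energy balance: S(1−α)/4 = σT⁴, so 1−α = 4σT⁴/S.
4σT⁴ = 4·5.67×10⁻⁸·(76.5)⁴ = 7.768 W m⁻².
Hence α = 1 − 7.768/10.46 = 0.2577.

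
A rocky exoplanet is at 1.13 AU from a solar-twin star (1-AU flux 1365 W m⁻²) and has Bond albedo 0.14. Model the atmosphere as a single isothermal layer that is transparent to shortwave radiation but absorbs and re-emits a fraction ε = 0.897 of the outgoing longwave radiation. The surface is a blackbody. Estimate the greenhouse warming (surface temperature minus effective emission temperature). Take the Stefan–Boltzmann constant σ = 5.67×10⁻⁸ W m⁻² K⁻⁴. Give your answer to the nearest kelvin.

40 K

Flux at the orbit: S = 1365/(1.13)² = 1069 W m⁻².
The planet radiates to space at T_e = [S(1−α)/(4σ)]^(1/4) = 252.3 K.
Surface balance with a leaky layer gives σT_s⁴ = σT_e⁴·2/(2−ε), so T_s = T_e·[2/(2−0.897)]^(1/4) = 292.8 K.
Greenhouse warming: T_s − T_e = 40.48 K.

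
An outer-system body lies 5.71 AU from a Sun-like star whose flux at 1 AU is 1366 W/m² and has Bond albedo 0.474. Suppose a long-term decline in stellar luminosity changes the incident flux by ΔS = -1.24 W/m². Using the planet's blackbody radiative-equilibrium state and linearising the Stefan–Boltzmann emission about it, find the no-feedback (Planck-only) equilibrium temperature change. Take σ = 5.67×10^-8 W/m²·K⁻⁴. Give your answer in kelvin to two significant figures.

-0.73 K

By the inverse-square law, S = 1366/5.71² = 41.90 W/m².
Reference equilibrium: T_e = [S(1−α)/(4σ)]^(1/4) = 99.28 K.
Only a fraction (1−α) is absorbed and it's spread over 4πR², so ΔF = (1−α)ΔS/4 = -0.1631 W/m².
The Planck feedback parameter is 4σT_e³ = 0.2220 W/m²/K.
ΔT₀ = ΔF/λ_P = -0.1631/0.2220 = -0.735 K.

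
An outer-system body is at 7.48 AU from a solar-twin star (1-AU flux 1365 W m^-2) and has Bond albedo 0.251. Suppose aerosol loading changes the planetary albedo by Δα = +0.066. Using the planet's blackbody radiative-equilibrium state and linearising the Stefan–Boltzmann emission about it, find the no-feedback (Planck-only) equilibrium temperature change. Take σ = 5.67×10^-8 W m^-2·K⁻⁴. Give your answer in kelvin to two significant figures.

By the inverse-square law, S = 1365/7.48² = 24.40 W m^-2.
Unperturbed T_e = [24.40·(1−0.251)/(4σ)]^¼ = 94.74 K.
The change in absorbed flux is Δ[S(1−α)/4] = −SΔα/4 = -0.4025 W m^-2.
Planck response: λ_P = 4σT_e³ = 4·5.67×10⁻⁸·(94.74)³ = 0.1929 W m^-2/K.
So ΔT₀ = -0.4025/0.1929 = -2.09 K.

-2.1 kelvin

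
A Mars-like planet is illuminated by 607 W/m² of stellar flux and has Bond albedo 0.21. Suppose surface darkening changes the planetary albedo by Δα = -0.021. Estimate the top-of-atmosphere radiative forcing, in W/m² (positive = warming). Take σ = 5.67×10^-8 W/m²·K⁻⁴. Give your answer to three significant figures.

TOA radiative forcing: ΔF = −S·Δα/4 = −607.0·(-0.021)/4 = 3.187 W/m².

3.19 W/m²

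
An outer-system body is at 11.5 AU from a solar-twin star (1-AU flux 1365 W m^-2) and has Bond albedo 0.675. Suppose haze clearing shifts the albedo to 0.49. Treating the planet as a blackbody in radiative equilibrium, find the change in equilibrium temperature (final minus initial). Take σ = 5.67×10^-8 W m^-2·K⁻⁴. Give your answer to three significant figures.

Irradiance scales as 1/d², so S = 1365 W m^-2 × (1/11.5)² = 10.32 W m^-2.
With α = 0.675, T₁ = 62.01 K.
With α = 0.49, T₂ = 69.41 K.
Change: 69.41 − 62.01 = 7.394 K.

7.39 kelvin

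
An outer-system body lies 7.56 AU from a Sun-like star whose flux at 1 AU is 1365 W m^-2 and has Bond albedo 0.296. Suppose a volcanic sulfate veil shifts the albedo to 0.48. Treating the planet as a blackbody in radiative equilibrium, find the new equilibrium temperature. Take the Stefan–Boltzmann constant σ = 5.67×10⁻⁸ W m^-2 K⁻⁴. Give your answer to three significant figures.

86.0 kelvin

By the inverse-square law, S = 1365/7.56² = 23.88 W m^-2.
With the new albedo, S(1−α₂)/4 = 3.105 W m^-2, so T₂ = 86.02 K.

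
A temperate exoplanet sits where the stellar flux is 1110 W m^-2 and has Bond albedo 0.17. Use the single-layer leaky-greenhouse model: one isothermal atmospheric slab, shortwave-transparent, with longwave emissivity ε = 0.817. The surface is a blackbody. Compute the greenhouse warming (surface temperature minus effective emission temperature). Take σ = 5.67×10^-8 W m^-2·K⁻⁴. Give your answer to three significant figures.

35.4 K

At the top of the atmosphere, σT_e⁴ = S(1−α)/4 = 230.3 W m^-2, giving T_e = 252.5 K.
For a single slab of emissivity ε, T_s⁴ = 2T_e⁴/(2−ε); thus T_s = 252.5·(1.691)^(1/4) = 287.9 K.
The atmosphere warms the surface by 35.41 K.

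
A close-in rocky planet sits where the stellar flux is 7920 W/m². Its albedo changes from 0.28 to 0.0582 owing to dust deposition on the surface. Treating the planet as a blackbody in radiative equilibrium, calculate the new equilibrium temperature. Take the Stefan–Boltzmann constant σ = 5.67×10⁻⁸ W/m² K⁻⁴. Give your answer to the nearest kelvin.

426 K

New equilibrium: T₂ = [(1−0.0582)·7920/(4σ)]^(1/4) = 425.9 K.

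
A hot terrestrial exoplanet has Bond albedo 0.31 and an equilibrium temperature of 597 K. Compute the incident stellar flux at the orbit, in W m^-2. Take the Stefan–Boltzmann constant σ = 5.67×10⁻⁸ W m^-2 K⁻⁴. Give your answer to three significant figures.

41800 W m^-2

Invert the energy balance for S: S = 4σT⁴/(1−α).
σT⁴ = 5.67×10⁻⁸·(597)⁴ = 7202 W m^-2.
So S = 4×7202/(1−0.31) = 41750 W m^-2.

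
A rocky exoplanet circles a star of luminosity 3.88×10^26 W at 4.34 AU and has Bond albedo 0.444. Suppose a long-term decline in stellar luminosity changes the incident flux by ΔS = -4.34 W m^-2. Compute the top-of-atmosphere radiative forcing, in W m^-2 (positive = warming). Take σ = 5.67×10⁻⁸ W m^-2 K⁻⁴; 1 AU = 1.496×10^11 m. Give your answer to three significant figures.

-0.603 W m^-2

d = 4.34 × 1.496×10^11 m = 6.493×10^11 m.
Flux at the orbit: S = L/(4πd²) = 3.88×10^26/(4π·(6.49×10^11)²) = 73.25 W m^-2.
Only a fraction (1−α) is absorbed and it's spread over 4πR², so ΔF = (1−α)ΔS/4 = -0.6033 W m^-2.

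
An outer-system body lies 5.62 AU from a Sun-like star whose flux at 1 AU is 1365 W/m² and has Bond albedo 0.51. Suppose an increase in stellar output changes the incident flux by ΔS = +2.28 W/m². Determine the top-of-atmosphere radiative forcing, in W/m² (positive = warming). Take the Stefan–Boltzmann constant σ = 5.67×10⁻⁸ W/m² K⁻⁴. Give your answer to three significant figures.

0.279 W/m²

Flux at the orbit: S = 1365/(5.62)² = 43.22 W/m².
Only a fraction (1−α) is absorbed and it's spread over 4πR², so ΔF = (1−α)ΔS/4 = 0.2793 W/m².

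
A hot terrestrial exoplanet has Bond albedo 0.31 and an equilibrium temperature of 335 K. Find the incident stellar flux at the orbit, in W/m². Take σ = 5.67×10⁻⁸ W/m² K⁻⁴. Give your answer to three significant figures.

From S(1−α)/4 = σT⁴: S = 4σT⁴/(1−α).
The emitted flux is σT⁴ = 714.1 W/m².
So S = 4×714.1/(1−0.31) = 4140 W/m².

4140 W/m²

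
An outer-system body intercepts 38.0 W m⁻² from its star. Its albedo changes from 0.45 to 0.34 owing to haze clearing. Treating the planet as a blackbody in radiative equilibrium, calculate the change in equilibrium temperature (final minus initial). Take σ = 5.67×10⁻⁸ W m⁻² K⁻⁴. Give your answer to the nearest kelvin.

5 kelvin

With α = 0.45, T₁ = 97.98 K.
Final:   T₂ = [S(1−0.34)/(4σ)]^(1/4) = 102.5 K.
Change: 102.5 − 97.98 = 4.569 K.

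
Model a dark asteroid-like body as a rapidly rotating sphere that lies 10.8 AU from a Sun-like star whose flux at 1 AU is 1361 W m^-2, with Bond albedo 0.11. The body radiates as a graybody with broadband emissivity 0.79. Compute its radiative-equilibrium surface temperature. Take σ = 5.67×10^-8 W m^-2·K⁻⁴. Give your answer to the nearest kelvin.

Irradiance scales as 1/d², so S = 1361 W m^-2 × (1/10.8)² = 11.67 W m^-2.
The planet absorbs (1−α)S over its disc πR² and re-emits over 4πR², so the mean absorbed flux is (1−0.11)·11.67/4 = 2.596 W m^-2.
Equating to εσT⁴ with ε = 0.79: T = (2.596/0.79σ)^(1/4) = 87.25 K.

87 kelvin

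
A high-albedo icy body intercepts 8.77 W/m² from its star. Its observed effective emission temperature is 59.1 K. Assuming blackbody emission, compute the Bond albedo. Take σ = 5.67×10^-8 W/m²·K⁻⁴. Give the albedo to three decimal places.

From σT⁴ = S(1−α)/4 we invert for α: 1−α = 4σT⁴/S.
σT⁴ = 0.6917 W/m², so 4σT⁴ = 2.767 W/m².
1−α = 2.767/8.770 = 0.3155, so α = 0.6845.

0.685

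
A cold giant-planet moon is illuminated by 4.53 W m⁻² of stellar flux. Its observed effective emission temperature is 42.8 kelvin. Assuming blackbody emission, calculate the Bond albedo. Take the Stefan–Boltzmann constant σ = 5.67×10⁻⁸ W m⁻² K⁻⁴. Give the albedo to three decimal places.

Energy balance: S(1−α)/4 = σT⁴, so 1−α = 4σT⁴/S.
4σT⁴ = 4·5.67×10⁻⁸·(42.8)⁴ = 0.7611 W m⁻².
1−α = 0.7611/4.530 = 0.1680, so α = 0.8320.

0.832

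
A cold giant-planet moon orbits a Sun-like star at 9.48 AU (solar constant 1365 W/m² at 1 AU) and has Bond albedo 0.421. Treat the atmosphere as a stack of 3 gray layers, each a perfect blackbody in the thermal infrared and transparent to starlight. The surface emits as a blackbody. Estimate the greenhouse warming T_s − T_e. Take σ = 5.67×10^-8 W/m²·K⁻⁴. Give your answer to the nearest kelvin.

33 kelvin

By the inverse-square law, S = 1365/9.48² = 15.19 W/m².
The effective emission temperature is T_e = [S(1−α)/(4σ)]^¼ = 78.91 K.
T_s = (N+1)^(1/4)·T_e = 111.6 K.
Warming: T_s − T_e = 32.69 K.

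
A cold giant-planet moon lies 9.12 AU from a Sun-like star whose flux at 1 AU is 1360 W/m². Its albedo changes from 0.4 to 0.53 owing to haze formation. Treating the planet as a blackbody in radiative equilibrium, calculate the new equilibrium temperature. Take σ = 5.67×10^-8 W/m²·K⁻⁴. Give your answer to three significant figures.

Irradiance scales as 1/d², so S = 1360 W/m² × (1/9.12)² = 16.35 W/m².
New equilibrium: T₂ = [(1−0.53)·16.35/(4σ)]^(1/4) = 76.30 K.

76.3 K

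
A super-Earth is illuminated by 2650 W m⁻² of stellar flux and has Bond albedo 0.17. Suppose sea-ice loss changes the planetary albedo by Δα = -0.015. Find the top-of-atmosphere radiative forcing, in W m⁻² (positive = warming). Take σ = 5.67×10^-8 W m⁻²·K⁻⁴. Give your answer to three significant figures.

The change in absorbed flux is Δ[S(1−α)/4] = −SΔα/4 = 9.938 W m⁻².

9.94 W m⁻²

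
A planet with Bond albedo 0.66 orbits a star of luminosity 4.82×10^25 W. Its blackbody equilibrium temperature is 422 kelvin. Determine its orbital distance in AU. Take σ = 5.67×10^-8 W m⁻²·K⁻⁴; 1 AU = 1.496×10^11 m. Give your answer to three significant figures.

The flux needed for this T is 4σT⁴/(1−0.66) = 21160 W m⁻².
S = L/(4πd²) → d = √(L/4πS) = √(4.82×10^25/(4π·21160)) = 1.347×10^10 m = 0.09001 AU.

0.0900 AU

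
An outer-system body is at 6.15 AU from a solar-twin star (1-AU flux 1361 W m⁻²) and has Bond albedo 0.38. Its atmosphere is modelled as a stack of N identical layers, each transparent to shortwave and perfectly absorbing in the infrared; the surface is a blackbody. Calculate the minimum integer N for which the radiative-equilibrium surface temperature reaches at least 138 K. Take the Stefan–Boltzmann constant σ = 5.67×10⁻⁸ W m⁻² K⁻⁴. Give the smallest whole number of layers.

Flux at the orbit: S = 1361/(6.15)² = 35.98 W m⁻².
The effective emission temperature is T_e = [S(1−α)/(4σ)]^¼ = 99.59 K.
T_s = (N+1)^(1/4)·T_e ≥ 138 K requires N+1 ≥ (T_s/T_e)⁴ = (138/99.59)⁴ = 3.687.
Rounding up, N = 3.

3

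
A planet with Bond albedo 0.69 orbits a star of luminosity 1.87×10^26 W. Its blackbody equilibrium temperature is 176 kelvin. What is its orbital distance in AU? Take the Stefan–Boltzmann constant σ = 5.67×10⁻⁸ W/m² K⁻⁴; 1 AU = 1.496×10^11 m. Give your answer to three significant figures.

0.973 AU

Required flux: S = 4σT⁴/(1−α) = 702.0 W/m².
Then d = [L/(4πS)]^(1/2) = 1.456×10^11 m, i.e. 0.9732 AU.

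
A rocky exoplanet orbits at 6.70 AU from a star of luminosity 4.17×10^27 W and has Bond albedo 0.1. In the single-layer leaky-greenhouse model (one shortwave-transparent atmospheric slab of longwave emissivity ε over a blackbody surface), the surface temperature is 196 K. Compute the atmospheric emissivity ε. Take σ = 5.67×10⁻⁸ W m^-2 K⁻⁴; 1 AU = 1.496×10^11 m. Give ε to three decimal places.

0.224

d = 6.70 × 1.496×10^11 m = 1.002×10^12 m.
Spreading L over a sphere of radius d: S = 4.17×10^27/(4π·1.00×10^12²) = 330.3 W m^-2.
Effective temperature: T_e = [S(1−α)/(4σ)]^(1/4) = 190.3 K.
T_s⁴ = T_e⁴·2/(2−ε) → ε = 2 − 2(T_e/T_s)⁴ = 2 − 2·(190.3/196)⁴ = 0.2237.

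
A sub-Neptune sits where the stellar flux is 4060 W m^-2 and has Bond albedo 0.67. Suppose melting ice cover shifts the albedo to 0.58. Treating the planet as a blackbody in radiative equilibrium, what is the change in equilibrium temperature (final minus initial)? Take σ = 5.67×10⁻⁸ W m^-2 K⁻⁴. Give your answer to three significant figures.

17.2 K

Initial: T₁ = [S(1−0.67)/(4σ)]^(1/4) = 277.2 K.
With α = 0.58, T₂ = 294.5 K.
ΔT = T₂ − T₁ = 17.23 K.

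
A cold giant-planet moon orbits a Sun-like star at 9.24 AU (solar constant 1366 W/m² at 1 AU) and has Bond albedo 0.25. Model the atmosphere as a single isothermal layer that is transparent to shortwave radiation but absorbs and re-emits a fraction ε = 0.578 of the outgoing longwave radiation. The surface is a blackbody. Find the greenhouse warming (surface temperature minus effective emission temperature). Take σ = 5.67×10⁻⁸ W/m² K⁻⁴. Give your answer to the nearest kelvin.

8 kelvin

Irradiance scales as 1/d², so S = 1366 W/m² × (1/9.24)² = 16.00 W/m².
Effective emission temperature (TOA balance): σT_e⁴ = S(1−α)/4 = 3.000 W/m² → T_e = 85.29 K.
The surface balance (absorbed SW + ε·downward IR = σT_s⁴) with T_a⁴ = T_s⁴/2 reduces to T_s = T_e·[2/(2−ε)]^¼ = 92.88 K.
T_s − T_e = 92.88 − 85.29 = 7.592 K.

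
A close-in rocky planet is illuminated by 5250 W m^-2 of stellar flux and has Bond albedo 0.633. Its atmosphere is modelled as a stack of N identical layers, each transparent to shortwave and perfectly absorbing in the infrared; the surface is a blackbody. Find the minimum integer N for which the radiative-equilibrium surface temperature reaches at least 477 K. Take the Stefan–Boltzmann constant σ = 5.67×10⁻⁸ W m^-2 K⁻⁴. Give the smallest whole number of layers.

The effective emission temperature is T_e = [S(1−α)/(4σ)]^¼ = 303.6 K.
T_s = (N+1)^(1/4)·T_e ≥ 477 K requires N+1 ≥ (T_s/T_e)⁴ = (477/303.6)⁴ = 6.094.
So N ≥ 5.094; the smallest integer is N = 6.

6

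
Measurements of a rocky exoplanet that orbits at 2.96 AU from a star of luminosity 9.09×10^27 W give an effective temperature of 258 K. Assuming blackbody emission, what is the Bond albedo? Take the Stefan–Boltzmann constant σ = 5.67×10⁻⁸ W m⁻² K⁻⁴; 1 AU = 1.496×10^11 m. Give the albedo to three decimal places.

Orbital distance: d = 2.96 AU = 4.428×10^11 m.
Spreading L over a sphere of radius d: S = 9.09×10^27/(4π·4.43×10^11²) = 3689 W m⁻².
Rearranging the radiative balance, α = 1 − 4σT⁴/S.
σT⁴ = 251.2 W m⁻², so 4σT⁴ = 1005 W m⁻².
Hence α = 1 − 1005/3689 = 0.7276.

0.728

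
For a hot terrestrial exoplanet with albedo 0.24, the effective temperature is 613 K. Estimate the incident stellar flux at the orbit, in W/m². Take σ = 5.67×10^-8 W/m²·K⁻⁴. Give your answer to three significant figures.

42100 W/m²

From S(1−α)/4 = σT⁴: S = 4σT⁴/(1−α).
σT⁴ = 5.67×10⁻⁸·(613)⁴ = 8006 W/m².
S = 4·8006/0.76 = 42140 W/m².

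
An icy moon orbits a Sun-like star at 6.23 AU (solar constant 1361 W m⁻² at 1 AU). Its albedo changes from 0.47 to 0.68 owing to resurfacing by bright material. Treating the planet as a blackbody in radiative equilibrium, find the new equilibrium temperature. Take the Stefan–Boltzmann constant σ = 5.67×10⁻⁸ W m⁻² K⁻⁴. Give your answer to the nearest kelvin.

84 K

Flux at the orbit: S = 1361/(6.23)² = 35.07 W m⁻².
New equilibrium: T₂ = [(1−0.68)·35.07/(4σ)]^(1/4) = 83.87 K.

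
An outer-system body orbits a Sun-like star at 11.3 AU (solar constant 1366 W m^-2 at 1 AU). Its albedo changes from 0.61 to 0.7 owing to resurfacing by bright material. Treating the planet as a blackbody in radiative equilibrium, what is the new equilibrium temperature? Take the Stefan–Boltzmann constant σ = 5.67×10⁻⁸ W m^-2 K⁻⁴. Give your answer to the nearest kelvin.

61 K

Flux at the orbit: S = 1366/(11.3)² = 10.70 W m^-2.
T₂ = [S(1−α₂)/(4σ)]^(1/4) = [10.70·0.3/(4σ)]^(1/4) = 61.33 K.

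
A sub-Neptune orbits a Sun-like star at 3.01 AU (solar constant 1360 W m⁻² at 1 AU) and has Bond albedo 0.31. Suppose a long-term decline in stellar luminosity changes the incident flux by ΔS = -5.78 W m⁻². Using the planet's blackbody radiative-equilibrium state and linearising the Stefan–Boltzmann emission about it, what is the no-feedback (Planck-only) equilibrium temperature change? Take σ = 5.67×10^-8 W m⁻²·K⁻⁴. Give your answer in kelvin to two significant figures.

Irradiance scales as 1/d², so S = 1360 W m⁻² × (1/3.01)² = 150.1 W m⁻².
Unperturbed T_e = [150.1·(1−0.31)/(4σ)]^¼ = 146.2 K.
TOA radiative forcing: ΔF = (1−α)ΔS/4 = 0.69·(-5.78)/4 = -0.9970 W m⁻².
The Planck feedback parameter is 4σT_e³ = 0.7085 W m⁻²/K.
Hence the no-feedback warming is ΔF/(4σT_e³) = -1.41 K.

-1.4 K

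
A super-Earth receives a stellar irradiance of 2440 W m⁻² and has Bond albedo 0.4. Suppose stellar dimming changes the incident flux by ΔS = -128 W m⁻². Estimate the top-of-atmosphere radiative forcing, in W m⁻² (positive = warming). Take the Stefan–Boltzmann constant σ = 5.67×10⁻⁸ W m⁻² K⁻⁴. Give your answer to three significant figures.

-19.2 W m⁻²

TOA radiative forcing: ΔF = (1−α)ΔS/4 = 0.6·(-128)/4 = -19.20 W m⁻².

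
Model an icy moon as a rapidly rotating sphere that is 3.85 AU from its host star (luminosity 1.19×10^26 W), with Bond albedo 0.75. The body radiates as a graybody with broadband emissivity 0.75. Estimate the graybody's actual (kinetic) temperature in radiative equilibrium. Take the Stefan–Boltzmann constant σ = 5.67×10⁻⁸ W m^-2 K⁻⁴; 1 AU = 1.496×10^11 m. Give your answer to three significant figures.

d = 3.85 × 1.496×10^11 m = 5.760×10^11 m.
Flux at the orbit: S = L/(4πd²) = 1.19×10^26/(4π·(5.76×10^11)²) = 28.55 W m^-2.
Absorbed flux (global mean): S(1−α)/4 = 28.55·0.25/4 = 1.784 W m^-2.
Radiative balance εσT⁴ = 1.784 gives T = [1.784/(0.75·σ)]^(1/4) = 80.48 K.

80.5 K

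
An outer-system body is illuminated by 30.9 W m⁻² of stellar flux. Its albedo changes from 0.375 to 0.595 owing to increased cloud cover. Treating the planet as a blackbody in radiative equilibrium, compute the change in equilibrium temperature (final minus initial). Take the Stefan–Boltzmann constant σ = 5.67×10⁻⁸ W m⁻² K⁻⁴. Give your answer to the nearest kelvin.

Initial: T₁ = [S(1−0.375)/(4σ)]^(1/4) = 96.06 K.
With α = 0.595, T₂ = 86.19 K.
ΔT = T₂ − T₁ = -9.874 K.

-10 K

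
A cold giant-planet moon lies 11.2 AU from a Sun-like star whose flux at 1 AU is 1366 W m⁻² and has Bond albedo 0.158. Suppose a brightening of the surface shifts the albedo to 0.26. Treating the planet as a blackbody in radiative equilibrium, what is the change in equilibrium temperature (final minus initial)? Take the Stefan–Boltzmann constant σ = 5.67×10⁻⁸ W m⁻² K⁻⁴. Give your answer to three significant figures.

-2.53 K

Irradiance scales as 1/d², so S = 1366 W m⁻² × (1/11.2)² = 10.89 W m⁻².
Initial: T₁ = [S(1−0.158)/(4σ)]^(1/4) = 79.74 K.
After:  T₂ = [10.89·0.74/(4σ)]^(1/4) = 77.21 K.
ΔT = T₂ − T₁ = -2.533 K.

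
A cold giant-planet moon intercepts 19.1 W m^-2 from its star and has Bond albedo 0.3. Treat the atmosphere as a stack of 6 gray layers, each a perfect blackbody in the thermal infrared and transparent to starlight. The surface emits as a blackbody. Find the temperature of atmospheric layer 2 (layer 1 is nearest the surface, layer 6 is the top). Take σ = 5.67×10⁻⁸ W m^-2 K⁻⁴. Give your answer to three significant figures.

131 kelvin

Top-of-atmosphere balance: σT_e⁴ = S(1−α)/4 = 3.343 W m^-2 → T_e = 87.62 K.
Each opaque layer satisfies 2T_j⁴ = T_{j−1}⁴ + T_{j+1}⁴, giving T_k⁴ = (N+1−k)T_e⁴.
With k = 2: T_2 = (6+1−2)^¼·87.62 K = 131.0 K.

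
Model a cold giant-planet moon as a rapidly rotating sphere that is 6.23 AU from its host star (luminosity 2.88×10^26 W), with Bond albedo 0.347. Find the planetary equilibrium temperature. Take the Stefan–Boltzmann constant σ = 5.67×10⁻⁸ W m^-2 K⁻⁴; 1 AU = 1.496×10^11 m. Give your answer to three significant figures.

93.4 K

d = 6.23 × 1.496×10^11 m = 9.320×10^11 m.
Spreading L over a sphere of radius d: S = 2.88×10^26/(4π·9.32×10^11²) = 26.38 W m^-2.
The planet absorbs (1−α)S over its disc πR² and re-emits over 4πR², so the mean absorbed flux is (1−0.347)·26.38/4 = 4.307 W m^-2.
Balancing against σT⁴: T = (4.307/5.67×10⁻⁸)^(1/4) = 93.36 K.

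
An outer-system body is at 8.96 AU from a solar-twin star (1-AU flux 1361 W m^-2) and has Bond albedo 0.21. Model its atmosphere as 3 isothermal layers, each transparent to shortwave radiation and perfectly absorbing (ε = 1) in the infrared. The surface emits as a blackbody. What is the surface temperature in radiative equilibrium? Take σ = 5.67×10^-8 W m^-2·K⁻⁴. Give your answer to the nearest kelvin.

124 kelvin

Flux at the orbit: S = 1361/(8.96)² = 16.95 W m^-2.
OLR = S(1−α)/4 = 3.348 W m^-2; the top layer radiates at T_e = 87.66 K.
Layer-by-layer balance gives σT_s⁴ = (N+1)σT_e⁴, so T_s = 4^¼·87.66 = 124.0 K.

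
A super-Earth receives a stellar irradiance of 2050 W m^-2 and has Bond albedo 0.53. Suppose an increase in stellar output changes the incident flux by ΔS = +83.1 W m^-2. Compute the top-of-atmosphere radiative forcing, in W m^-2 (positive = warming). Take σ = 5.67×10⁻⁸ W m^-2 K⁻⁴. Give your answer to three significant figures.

9.76 W m^-2

Only a fraction (1−α) is absorbed and it's spread over 4πR², so ΔF = (1−α)ΔS/4 = 9.764 W m^-2.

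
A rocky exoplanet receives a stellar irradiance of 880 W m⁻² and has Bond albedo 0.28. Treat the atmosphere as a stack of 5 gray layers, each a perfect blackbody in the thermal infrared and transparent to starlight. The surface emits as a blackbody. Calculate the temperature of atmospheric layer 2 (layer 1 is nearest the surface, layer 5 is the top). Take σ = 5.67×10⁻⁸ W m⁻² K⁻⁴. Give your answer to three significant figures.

Top-of-atmosphere balance: σT_e⁴ = S(1−α)/4 = 158.4 W m⁻² → T_e = 229.9 K.
The net upward flux σT_e⁴ is constant between every pair of levels, so T_k⁴ = (N+1−k)T_e⁴.
T_2 = (4)^(1/4)·229.9 = 325.1 K.

325 kelvin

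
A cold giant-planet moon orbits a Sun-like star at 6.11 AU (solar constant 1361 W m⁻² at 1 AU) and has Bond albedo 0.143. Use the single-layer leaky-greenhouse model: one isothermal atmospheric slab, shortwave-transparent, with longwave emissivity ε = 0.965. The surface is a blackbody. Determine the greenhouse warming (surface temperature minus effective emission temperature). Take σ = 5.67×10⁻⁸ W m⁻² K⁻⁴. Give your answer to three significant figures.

19.4 K

Irradiance scales as 1/d², so S = 1361 W m⁻² × (1/6.11)² = 36.46 W m⁻².
The planet radiates to space at T_e = [S(1−α)/(4σ)]^(1/4) = 108.3 K.
Surface balance with a leaky layer gives σT_s⁴ = σT_e⁴·2/(2−ε), so T_s = T_e·[2/(2−0.965)]^(1/4) = 127.7 K.
Greenhouse warming: T_s − T_e = 19.39 K.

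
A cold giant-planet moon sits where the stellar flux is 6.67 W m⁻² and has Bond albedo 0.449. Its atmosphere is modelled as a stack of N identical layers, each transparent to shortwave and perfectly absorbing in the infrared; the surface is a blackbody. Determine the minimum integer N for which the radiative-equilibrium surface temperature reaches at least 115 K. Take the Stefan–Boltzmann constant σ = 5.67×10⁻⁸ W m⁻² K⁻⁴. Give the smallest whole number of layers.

10

Top-of-atmosphere balance: σT_e⁴ = S(1−α)/4 = 0.9188 W m⁻² → T_e = 63.45 K.
T_s = (N+1)^(1/4)·T_e ≥ 115 K requires N+1 ≥ (T_s/T_e)⁴ = (115/63.45)⁴ = 10.793.
So N ≥ 9.793; the smallest integer is N = 10.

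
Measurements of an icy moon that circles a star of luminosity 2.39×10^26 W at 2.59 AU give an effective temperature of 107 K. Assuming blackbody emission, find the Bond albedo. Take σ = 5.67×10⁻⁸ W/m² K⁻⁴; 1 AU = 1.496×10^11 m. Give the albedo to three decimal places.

0.765

Orbital distance: d = 2.59 AU = 3.875×10^11 m.
Flux at the orbit: S = L/(4πd²) = 2.39×10^26/(4π·(3.87×10^11)²) = 126.7 W/m².
Rearranging the radiative balance, α = 1 − 4σT⁴/S.
σT⁴ = 7.432 W/m², so 4σT⁴ = 29.73 W/m².
1−α = 29.73/126.7 = 0.2347, so α = 0.7653.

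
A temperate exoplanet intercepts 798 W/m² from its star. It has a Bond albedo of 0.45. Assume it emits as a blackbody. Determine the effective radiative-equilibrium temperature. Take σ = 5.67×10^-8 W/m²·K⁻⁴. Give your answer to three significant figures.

210 kelvin

The planet absorbs (1−α)S over its disc πR² and re-emits over 4πR², so the mean absorbed flux is (1−0.45)·798.0/4 = 109.7 W/m².
Set σT⁴ = 109.7 → T = (109.7/σ)^(1/4) = 209.7 K.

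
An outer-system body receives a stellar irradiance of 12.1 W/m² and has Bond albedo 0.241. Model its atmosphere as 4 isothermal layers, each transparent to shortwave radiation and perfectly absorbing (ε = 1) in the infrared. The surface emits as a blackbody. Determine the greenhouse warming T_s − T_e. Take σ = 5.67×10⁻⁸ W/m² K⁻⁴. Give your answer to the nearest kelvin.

40 kelvin

The effective emission temperature is T_e = [S(1−α)/(4σ)]^¼ = 79.77 K.
T_s = (N+1)^(1/4)·T_e = 119.3 K.
Warming: T_s − T_e = 39.51 K.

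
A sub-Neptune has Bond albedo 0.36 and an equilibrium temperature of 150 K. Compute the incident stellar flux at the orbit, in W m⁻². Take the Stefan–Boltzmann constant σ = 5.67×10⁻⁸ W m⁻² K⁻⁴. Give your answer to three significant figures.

179 W m⁻²

From S(1−α)/4 = σT⁴: S = 4σT⁴/(1−α).
σT⁴ = 5.67×10⁻⁸·(150)⁴ = 28.70 W m⁻².
So S = 4×28.70/(1−0.36) = 179.4 W m⁻².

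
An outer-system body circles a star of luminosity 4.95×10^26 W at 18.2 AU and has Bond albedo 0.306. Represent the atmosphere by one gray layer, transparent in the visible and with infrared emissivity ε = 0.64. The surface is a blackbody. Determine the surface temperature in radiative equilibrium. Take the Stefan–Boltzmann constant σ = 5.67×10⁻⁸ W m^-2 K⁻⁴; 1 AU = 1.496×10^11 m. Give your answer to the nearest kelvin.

d = 18.2 × 1.496×10^11 m = 2.723×10^12 m.
S = L/(4πd²) = 5.314 W m^-2.
The planet radiates to space at T_e = [S(1−α)/(4σ)]^(1/4) = 63.50 K.
Surface balance with a leaky layer gives σT_s⁴ = σT_e⁴·2/(2−ε), so T_s = T_e·[2/(2−0.64)]^(1/4) = 69.93 K.

70 kelvin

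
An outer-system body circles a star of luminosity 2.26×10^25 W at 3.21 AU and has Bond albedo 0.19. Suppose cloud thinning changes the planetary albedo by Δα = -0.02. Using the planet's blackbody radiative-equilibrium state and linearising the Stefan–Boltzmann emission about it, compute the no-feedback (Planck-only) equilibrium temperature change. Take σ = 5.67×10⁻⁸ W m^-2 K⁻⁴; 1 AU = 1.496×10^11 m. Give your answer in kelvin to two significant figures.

Orbital distance: d = 3.21 AU = 4.802×10^11 m.
S = L/(4πd²) = 7.799 W m^-2.
Unperturbed T_e = [7.799·(1−0.19)/(4σ)]^¼ = 72.65 K.
TOA radiative forcing: ΔF = −S·Δα/4 = −7.799·(-0.02)/4 = 0.03899 W m^-2.
Linearising σT⁴ gives d(σT⁴)/dT = 4σT_e³ = 0.08695 W m^-2 per K.
ΔT₀ = ΔF/λ_P = 0.03899/0.08695 = 0.448 K.

0.45 kelvin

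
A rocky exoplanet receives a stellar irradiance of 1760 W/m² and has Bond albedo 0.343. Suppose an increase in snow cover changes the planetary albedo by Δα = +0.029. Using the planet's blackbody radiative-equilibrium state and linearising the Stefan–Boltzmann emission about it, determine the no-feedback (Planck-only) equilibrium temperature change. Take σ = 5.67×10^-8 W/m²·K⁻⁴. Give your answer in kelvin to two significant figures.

-2.9 kelvin

The baseline emission temperature is T_e = 267.2 K.
ΔF = −(S/4)Δα = −(1760/4)×(+0.029) = -12.76 W/m².
Planck response: λ_P = 4σT_e³ = 4·5.67×10⁻⁸·(267.2)³ = 4.327 W/m²/K.
So ΔT₀ = -12.76/4.327 = -2.95 K.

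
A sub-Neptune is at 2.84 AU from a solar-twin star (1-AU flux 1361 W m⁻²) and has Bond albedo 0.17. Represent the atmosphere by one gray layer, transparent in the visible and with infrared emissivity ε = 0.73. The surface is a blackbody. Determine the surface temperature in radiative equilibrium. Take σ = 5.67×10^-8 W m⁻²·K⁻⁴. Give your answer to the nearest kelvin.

177 K

Irradiance scales as 1/d², so S = 1361 W m⁻² × (1/2.84)² = 168.7 W m⁻².
At the top of the atmosphere, σT_e⁴ = S(1−α)/4 = 35.01 W m⁻², giving T_e = 157.6 K.
The surface balance (absorbed SW + ε·downward IR = σT_s⁴) with T_a⁴ = T_s⁴/2 reduces to T_s = T_e·[2/(2−ε)]^¼ = 176.6 K.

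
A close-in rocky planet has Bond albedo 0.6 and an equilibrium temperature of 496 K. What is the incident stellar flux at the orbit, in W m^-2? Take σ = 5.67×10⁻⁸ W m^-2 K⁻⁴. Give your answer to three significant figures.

From S(1−α)/4 = σT⁴: S = 4σT⁴/(1−α).
σT⁴ = 5.67×10⁻⁸·(496)⁴ = 3432 W m^-2.
So S = 4×3432/(1−0.6) = 34320 W m^-2.

34300 W m^-2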